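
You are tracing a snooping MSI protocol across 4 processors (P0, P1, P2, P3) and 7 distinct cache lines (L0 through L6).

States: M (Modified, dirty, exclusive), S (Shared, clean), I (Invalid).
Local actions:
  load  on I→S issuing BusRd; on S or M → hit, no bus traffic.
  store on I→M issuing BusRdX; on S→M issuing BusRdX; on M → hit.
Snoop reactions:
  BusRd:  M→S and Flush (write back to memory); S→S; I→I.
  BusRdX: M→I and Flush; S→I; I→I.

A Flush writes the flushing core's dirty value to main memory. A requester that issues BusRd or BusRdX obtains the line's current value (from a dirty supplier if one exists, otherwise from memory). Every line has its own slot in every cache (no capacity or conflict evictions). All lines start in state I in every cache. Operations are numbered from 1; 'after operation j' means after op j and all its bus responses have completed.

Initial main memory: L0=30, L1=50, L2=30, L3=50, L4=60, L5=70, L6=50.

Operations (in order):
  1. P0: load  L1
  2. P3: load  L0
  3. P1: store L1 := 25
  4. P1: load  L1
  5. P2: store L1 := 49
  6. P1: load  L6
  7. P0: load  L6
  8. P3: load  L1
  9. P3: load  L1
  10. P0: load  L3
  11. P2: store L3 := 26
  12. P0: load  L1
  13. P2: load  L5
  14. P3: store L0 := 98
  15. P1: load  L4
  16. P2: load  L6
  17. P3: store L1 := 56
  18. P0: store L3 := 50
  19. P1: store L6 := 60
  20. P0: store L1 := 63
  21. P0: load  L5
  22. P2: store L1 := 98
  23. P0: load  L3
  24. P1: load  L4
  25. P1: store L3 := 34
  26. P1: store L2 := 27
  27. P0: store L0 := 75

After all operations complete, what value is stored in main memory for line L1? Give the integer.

memory[L1] = 63

[1] P0: load  L1 | P0:S(50), P1:I, P2:I, P3:I | bus: BusRd
[2] P3: load  L0 | P0:I, P1:I, P2:I, P3:S(30) | bus: BusRd
[3] P1: store L1 := 25 | P0:I, P1:M(25), P2:I, P3:I | bus: BusRdX
[4] P1: load  L1 | P0:I, P1:M(25), P2:I, P3:I | bus: none
[5] P2: store L1 := 49 | P0:I, P1:I, P2:M(49), P3:I | bus: BusRdX,Flush
[6] P1: load  L6 | P0:I, P1:S(50), P2:I, P3:I | bus: BusRd
[7] P0: load  L6 | P0:S(50), P1:S(50), P2:I, P3:I | bus: BusRd
[8] P3: load  L1 | P0:I, P1:I, P2:S(49), P3:S(49) | bus: BusRd,Flush
[9] P3: load  L1 | P0:I, P1:I, P2:S(49), P3:S(49) | bus: none
[10] P0: load  L3 | P0:S(50), P1:I, P2:I, P3:I | bus: BusRd
[11] P2: store L3 := 26 | P0:I, P1:I, P2:M(26), P3:I | bus: BusRdX
[12] P0: load  L1 | P0:S(49), P1:I, P2:S(49), P3:S(49) | bus: BusRd
[13] P2: load  L5 | P0:I, P1:I, P2:S(70), P3:I | bus: BusRd
[14] P3: store L0 := 98 | P0:I, P1:I, P2:I, P3:M(98) | bus: BusRdX
[15] P1: load  L4 | P0:I, P1:S(60), P2:I, P3:I | bus: BusRd
[16] P2: load  L6 | P0:S(50), P1:S(50), P2:S(50), P3:I | bus: BusRd
[17] P3: store L1 := 56 | P0:I, P1:I, P2:I, P3:M(56) | bus: BusRdX
[18] P0: store L3 := 50 | P0:M(50), P1:I, P2:I, P3:I | bus: BusRdX,Flush
[19] P1: store L6 := 60 | P0:I, P1:M(60), P2:I, P3:I | bus: BusRdX
[20] P0: store L1 := 63 | P0:M(63), P1:I, P2:I, P3:I | bus: BusRdX,Flush
[21] P0: load  L5 | P0:S(70), P1:I, P2:S(70), P3:I | bus: BusRd
[22] P2: store L1 := 98 | P0:I, P1:I, P2:M(98), P3:I | bus: BusRdX,Flush
[23] P0: load  L3 | P0:M(50), P1:I, P2:I, P3:I | bus: none
[24] P1: load  L4 | P0:I, P1:S(60), P2:I, P3:I | bus: none
[25] P1: store L3 := 34 | P0:I, P1:M(34), P2:I, P3:I | bus: BusRdX,Flush
[26] P1: store L2 := 27 | P0:I, P1:M(27), P2:I, P3:I | bus: BusRdX
[27] P0: store L0 := 75 | P0:M(75), P1:I, P2:I, P3:I | bus: BusRdX,Flush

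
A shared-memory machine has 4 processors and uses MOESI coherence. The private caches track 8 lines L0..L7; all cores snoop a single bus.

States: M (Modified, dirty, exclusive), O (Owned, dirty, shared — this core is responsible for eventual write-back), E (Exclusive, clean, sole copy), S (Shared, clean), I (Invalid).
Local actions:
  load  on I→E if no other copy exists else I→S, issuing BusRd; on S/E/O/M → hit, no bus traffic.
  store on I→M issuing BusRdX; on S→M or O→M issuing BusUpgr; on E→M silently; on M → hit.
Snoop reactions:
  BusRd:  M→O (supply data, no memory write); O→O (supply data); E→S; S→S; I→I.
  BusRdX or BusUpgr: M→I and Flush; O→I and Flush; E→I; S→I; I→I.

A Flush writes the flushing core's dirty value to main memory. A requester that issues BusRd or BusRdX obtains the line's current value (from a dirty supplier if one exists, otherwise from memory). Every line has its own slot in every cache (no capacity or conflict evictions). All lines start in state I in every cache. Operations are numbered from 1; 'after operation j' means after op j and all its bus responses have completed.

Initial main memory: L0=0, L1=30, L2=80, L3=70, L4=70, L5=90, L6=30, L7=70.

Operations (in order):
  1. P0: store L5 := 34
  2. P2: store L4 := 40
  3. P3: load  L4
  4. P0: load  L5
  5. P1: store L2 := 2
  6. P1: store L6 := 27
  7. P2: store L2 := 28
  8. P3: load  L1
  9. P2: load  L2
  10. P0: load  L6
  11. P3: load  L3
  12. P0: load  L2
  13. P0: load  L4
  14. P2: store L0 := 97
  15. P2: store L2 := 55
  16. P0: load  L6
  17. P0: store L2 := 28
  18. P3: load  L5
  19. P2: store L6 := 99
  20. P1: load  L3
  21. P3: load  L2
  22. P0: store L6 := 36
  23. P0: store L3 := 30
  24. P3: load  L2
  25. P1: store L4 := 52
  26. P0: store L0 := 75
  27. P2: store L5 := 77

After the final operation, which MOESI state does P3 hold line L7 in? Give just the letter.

step 1: P0: store L5 := 34  ⟶  MIII  (L5)  txn=BusRdX  M[L5]=90
step 2: P2: store L4 := 40  ⟶  IIMI  (L4)  txn=BusRdX  M[L4]=70
step 3: P3: load  L4  ⟶  IIOS  (L4)  txn=BusRd  M[L4]=70
step 4: P0: load  L5  ⟶  MIII  (L5)  txn=∅  M[L5]=90
step 5: P1: store L2 := 2  ⟶  IMII  (L2)  txn=BusRdX  M[L2]=80
step 6: P1: store L6 := 27  ⟶  IMII  (L6)  txn=BusRdX  M[L6]=30
step 7: P2: store L2 := 28  ⟶  IIMI  (L2)  txn=BusRdX+Flush  M[L2]=2
step 8: P3: load  L1  ⟶  IIIE  (L1)  txn=BusRd  M[L1]=30
step 9: P2: load  L2  ⟶  IIMI  (L2)  txn=∅  M[L2]=2
step 10: P0: load  L6  ⟶  SOII  (L6)  txn=BusRd  M[L6]=30
step 11: P3: load  L3  ⟶  IIIE  (L3)  txn=BusRd  M[L3]=70
step 12: P0: load  L2  ⟶  SIOI  (L2)  txn=BusRd  M[L2]=2
step 13: P0: load  L4  ⟶  SIOS  (L4)  txn=BusRd  M[L4]=70
step 14: P2: store L0 := 97  ⟶  IIMI  (L0)  txn=BusRdX  M[L0]=0
step 15: P2: store L2 := 55  ⟶  IIMI  (L2)  txn=BusUpgr  M[L2]=2
step 16: P0: load  L6  ⟶  SOII  (L6)  txn=∅  M[L6]=30
step 17: P0: store L2 := 28  ⟶  MIII  (L2)  txn=BusRdX+Flush  M[L2]=55
step 18: P3: load  L5  ⟶  OIIS  (L5)  txn=BusRd  M[L5]=90
step 19: P2: store L6 := 99  ⟶  IIMI  (L6)  txn=BusRdX+Flush  M[L6]=27
step 20: P1: load  L3  ⟶  ISIS  (L3)  txn=BusRd  M[L3]=70
step 21: P3: load  L2  ⟶  OIIS  (L2)  txn=BusRd  M[L2]=55
step 22: P0: store L6 := 36  ⟶  MIII  (L6)  txn=BusRdX+Flush  M[L6]=99
step 23: P0: store L3 := 30  ⟶  MIII  (L3)  txn=BusRdX  M[L3]=70
step 24: P3: load  L2  ⟶  OIIS  (L2)  txn=∅  M[L2]=55
step 25: P1: store L4 := 52  ⟶  IMII  (L4)  txn=BusRdX+Flush  M[L4]=40
step 26: P0: store L0 := 75  ⟶  MIII  (L0)  txn=BusRdX+Flush  M[L0]=97
step 27: P2: store L5 := 77  ⟶  IIMI  (L5)  txn=BusRdX+Flush  M[L5]=34

state = I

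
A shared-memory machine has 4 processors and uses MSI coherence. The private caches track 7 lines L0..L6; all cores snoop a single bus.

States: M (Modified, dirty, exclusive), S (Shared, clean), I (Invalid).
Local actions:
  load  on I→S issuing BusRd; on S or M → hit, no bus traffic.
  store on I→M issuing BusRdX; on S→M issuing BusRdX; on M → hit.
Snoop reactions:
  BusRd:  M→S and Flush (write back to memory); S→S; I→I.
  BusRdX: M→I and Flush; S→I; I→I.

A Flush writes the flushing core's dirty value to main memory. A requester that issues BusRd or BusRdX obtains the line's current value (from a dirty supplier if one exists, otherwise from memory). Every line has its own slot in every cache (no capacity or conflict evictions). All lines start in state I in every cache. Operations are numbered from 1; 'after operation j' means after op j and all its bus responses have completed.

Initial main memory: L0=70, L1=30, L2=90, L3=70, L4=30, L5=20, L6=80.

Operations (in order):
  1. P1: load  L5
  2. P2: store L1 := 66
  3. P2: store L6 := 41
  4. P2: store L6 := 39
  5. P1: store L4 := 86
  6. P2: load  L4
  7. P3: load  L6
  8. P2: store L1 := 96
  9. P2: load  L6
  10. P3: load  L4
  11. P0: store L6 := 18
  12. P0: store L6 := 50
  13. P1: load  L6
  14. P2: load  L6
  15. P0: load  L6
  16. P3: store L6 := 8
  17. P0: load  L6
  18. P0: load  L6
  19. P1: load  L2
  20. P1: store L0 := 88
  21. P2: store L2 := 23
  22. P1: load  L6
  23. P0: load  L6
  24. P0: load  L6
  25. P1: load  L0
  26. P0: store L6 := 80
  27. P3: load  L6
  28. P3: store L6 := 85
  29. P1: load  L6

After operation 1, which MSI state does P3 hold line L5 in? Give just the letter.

state = I

1. P1: load  L5  bus=[BusRd]  L5: P0=I P1=S P2=I P3=I  mem[L5]=20
2. P2: store L1 := 66  bus=[BusRdX]  L1: P0=I P1=I P2=M P3=I  mem[L1]=30
3. P2: store L6 := 41  bus=[BusRdX]  L6: P0=I P1=I P2=M P3=I  mem[L6]=80
4. P2: store L6 := 39  bus=[-]  L6: P0=I P1=I P2=M P3=I  mem[L6]=80
5. P1: store L4 := 86  bus=[BusRdX]  L4: P0=I P1=M P2=I P3=I  mem[L4]=30
6. P2: load  L4  bus=[BusRd,Flush]  L4: P0=I P1=S P2=S P3=I  mem[L4]=86
7. P3: load  L6  bus=[BusRd,Flush]  L6: P0=I P1=I P2=S P3=S  mem[L6]=39
8. P2: store L1 := 96  bus=[-]  L1: P0=I P1=I P2=M P3=I  mem[L1]=30
9. P2: load  L6  bus=[-]  L6: P0=I P1=I P2=S P3=S  mem[L6]=39
10. P3: load  L4  bus=[BusRd]  L4: P0=I P1=S P2=S P3=S  mem[L4]=86
11. P0: store L6 := 18  bus=[BusRdX]  L6: P0=M P1=I P2=I P3=I  mem[L6]=39
12. P0: store L6 := 50  bus=[-]  L6: P0=M P1=I P2=I P3=I  mem[L6]=39
13. P1: load  L6  bus=[BusRd,Flush]  L6: P0=S P1=S P2=I P3=I  mem[L6]=50
14. P2: load  L6  bus=[BusRd]  L6: P0=S P1=S P2=S P3=I  mem[L6]=50
15. P0: load  L6  bus=[-]  L6: P0=S P1=S P2=S P3=I  mem[L6]=50
16. P3: store L6 := 8  bus=[BusRdX]  L6: P0=I P1=I P2=I P3=M  mem[L6]=50
17. P0: load  L6  bus=[BusRd,Flush]  L6: P0=S P1=I P2=I P3=S  mem[L6]=8
18. P0: load  L6  bus=[-]  L6: P0=S P1=I P2=I P3=S  mem[L6]=8
19. P1: load  L2  bus=[BusRd]  L2: P0=I P1=S P2=I P3=I  mem[L2]=90
20. P1: store L0 := 88  bus=[BusRdX]  L0: P0=I P1=M P2=I P3=I  mem[L0]=70
21. P2: store L2 := 23  bus=[BusRdX]  L2: P0=I P1=I P2=M P3=I  mem[L2]=90
22. P1: load  L6  bus=[BusRd]  L6: P0=S P1=S P2=I P3=S  mem[L6]=8
23. P0: load  L6  bus=[-]  L6: P0=S P1=S P2=I P3=S  mem[L6]=8
24. P0: load  L6  bus=[-]  L6: P0=S P1=S P2=I P3=S  mem[L6]=8
25. P1: load  L0  bus=[-]  L0: P0=I P1=M P2=I P3=I  mem[L0]=70
26. P0: store L6 := 80  bus=[BusRdX]  L6: P0=M P1=I P2=I P3=I  mem[L6]=8
27. P3: load  L6  bus=[BusRd,Flush]  L6: P0=S P1=I P2=I P3=S  mem[L6]=80
28. P3: store L6 := 85  bus=[BusRdX]  L6: P0=I P1=I P2=I P3=M  mem[L6]=80
29. P1: load  L6  bus=[BusRd,Flush]  L6: P0=I P1=S P2=I P3=S  mem[L6]=85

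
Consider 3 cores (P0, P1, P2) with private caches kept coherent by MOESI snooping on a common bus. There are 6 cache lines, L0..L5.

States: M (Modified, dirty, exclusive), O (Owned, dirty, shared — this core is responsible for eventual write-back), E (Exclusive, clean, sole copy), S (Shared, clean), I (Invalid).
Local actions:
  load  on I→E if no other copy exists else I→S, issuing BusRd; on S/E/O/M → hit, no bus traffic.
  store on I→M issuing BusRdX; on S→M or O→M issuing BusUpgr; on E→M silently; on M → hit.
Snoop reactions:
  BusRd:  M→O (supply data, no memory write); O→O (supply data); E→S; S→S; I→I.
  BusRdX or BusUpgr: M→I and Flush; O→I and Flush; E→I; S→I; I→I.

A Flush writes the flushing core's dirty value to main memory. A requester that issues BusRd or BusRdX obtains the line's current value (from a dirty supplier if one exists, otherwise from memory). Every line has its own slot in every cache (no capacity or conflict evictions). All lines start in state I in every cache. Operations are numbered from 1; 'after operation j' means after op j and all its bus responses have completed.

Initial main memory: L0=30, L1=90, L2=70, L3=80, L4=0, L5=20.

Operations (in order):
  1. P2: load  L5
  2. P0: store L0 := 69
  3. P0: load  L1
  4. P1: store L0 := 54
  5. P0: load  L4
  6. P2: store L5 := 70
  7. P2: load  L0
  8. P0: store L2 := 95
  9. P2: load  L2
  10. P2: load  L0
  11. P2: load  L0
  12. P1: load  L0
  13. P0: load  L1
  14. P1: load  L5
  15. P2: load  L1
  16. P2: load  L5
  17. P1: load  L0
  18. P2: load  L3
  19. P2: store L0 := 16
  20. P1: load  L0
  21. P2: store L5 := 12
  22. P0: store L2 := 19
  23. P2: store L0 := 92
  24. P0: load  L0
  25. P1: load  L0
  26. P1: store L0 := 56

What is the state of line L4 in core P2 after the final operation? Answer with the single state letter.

state = I

[1] P2: load  L5 | P0:I, P1:I, P2:E(20) | bus: BusRd
[2] P0: store L0 := 69 | P0:M(69), P1:I, P2:I | bus: BusRdX
[3] P0: load  L1 | P0:E(90), P1:I, P2:I | bus: BusRd
[4] P1: store L0 := 54 | P0:I, P1:M(54), P2:I | bus: BusRdX,Flush
[5] P0: load  L4 | P0:E(0), P1:I, P2:I | bus: BusRd
[6] P2: store L5 := 70 | P0:I, P1:I, P2:M(70) | bus: none
[7] P2: load  L0 | P0:I, P1:O(54), P2:S(54) | bus: BusRd
[8] P0: store L2 := 95 | P0:M(95), P1:I, P2:I | bus: BusRdX
[9] P2: load  L2 | P0:O(95), P1:I, P2:S(95) | bus: BusRd
[10] P2: load  L0 | P0:I, P1:O(54), P2:S(54) | bus: none
[11] P2: load  L0 | P0:I, P1:O(54), P2:S(54) | bus: none
[12] P1: load  L0 | P0:I, P1:O(54), P2:S(54) | bus: none
[13] P0: load  L1 | P0:E(90), P1:I, P2:I | bus: none
[14] P1: load  L5 | P0:I, P1:S(70), P2:O(70) | bus: BusRd
[15] P2: load  L1 | P0:S(90), P1:I, P2:S(90) | bus: BusRd
[16] P2: load  L5 | P0:I, P1:S(70), P2:O(70) | bus: none
[17] P1: load  L0 | P0:I, P1:O(54), P2:S(54) | bus: none
[18] P2: load  L3 | P0:I, P1:I, P2:E(80) | bus: BusRd
[19] P2: store L0 := 16 | P0:I, P1:I, P2:M(16) | bus: BusUpgr,Flush
[20] P1: load  L0 | P0:I, P1:S(16), P2:O(16) | bus: BusRd
[21] P2: store L5 := 12 | P0:I, P1:I, P2:M(12) | bus: BusUpgr
[22] P0: store L2 := 19 | P0:M(19), P1:I, P2:I | bus: BusUpgr
[23] P2: store L0 := 92 | P0:I, P1:I, P2:M(92) | bus: BusUpgr
[24] P0: load  L0 | P0:S(92), P1:I, P2:O(92) | bus: BusRd
[25] P1: load  L0 | P0:S(92), P1:S(92), P2:O(92) | bus: BusRd
[26] P1: store L0 := 56 | P0:I, P1:M(56), P2:I | bus: BusUpgr,Flush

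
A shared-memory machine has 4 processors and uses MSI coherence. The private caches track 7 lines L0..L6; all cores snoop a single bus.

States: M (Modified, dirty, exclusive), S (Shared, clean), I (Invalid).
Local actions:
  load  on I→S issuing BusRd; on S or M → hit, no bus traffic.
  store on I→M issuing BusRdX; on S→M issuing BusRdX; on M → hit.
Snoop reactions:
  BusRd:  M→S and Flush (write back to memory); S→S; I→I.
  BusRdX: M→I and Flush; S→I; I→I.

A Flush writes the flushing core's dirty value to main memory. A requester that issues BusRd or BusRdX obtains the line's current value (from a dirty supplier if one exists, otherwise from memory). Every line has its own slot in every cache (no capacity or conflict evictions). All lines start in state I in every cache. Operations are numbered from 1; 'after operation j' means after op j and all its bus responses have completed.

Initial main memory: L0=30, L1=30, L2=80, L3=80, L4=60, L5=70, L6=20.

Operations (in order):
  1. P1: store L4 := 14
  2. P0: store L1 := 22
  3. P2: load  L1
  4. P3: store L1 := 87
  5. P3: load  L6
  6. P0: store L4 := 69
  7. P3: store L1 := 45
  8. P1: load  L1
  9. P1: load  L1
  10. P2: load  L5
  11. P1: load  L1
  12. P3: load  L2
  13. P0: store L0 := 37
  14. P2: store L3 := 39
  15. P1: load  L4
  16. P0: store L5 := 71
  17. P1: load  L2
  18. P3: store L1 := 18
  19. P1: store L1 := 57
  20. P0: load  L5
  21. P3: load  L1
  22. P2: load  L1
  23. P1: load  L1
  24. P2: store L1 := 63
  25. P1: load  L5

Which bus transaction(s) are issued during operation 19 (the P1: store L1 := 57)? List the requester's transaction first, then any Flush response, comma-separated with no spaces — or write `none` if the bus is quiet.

bus = BusRdX,Flush

step 1: P1: store L4 := 14  ⟶  IMII  (L4)  txn=BusRdX  M[L4]=60
step 2: P0: store L1 := 22  ⟶  MIII  (L1)  txn=BusRdX  M[L1]=30
step 3: P2: load  L1  ⟶  SISI  (L1)  txn=BusRd+Flush  M[L1]=22
step 4: P3: store L1 := 87  ⟶  IIIM  (L1)  txn=BusRdX  M[L1]=22
step 5: P3: load  L6  ⟶  IIIS  (L6)  txn=BusRd  M[L6]=20
step 6: P0: store L4 := 69  ⟶  MIII  (L4)  txn=BusRdX+Flush  M[L4]=14
step 7: P3: store L1 := 45  ⟶  IIIM  (L1)  txn=∅  M[L1]=22
step 8: P1: load  L1  ⟶  ISIS  (L1)  txn=BusRd+Flush  M[L1]=45
step 9: P1: load  L1  ⟶  ISIS  (L1)  txn=∅  M[L1]=45
step 10: P2: load  L5  ⟶  IISI  (L5)  txn=BusRd  M[L5]=70
step 11: P1: load  L1  ⟶  ISIS  (L1)  txn=∅  M[L1]=45
step 12: P3: load  L2  ⟶  IIIS  (L2)  txn=BusRd  M[L2]=80
step 13: P0: store L0 := 37  ⟶  MIII  (L0)  txn=BusRdX  M[L0]=30
step 14: P2: store L3 := 39  ⟶  IIMI  (L3)  txn=BusRdX  M[L3]=80
step 15: P1: load  L4  ⟶  SSII  (L4)  txn=BusRd+Flush  M[L4]=69
step 16: P0: store L5 := 71  ⟶  MIII  (L5)  txn=BusRdX  M[L5]=70
step 17: P1: load  L2  ⟶  ISIS  (L2)  txn=BusRd  M[L2]=80
step 18: P3: store L1 := 18  ⟶  IIIM  (L1)  txn=BusRdX  M[L1]=45
step 19: P1: store L1 := 57  ⟶  IMII  (L1)  txn=BusRdX+Flush  M[L1]=18
step 20: P0: load  L5  ⟶  MIII  (L5)  txn=∅  M[L5]=70
step 21: P3: load  L1  ⟶  ISIS  (L1)  txn=BusRd+Flush  M[L1]=57
step 22: P2: load  L1  ⟶  ISSS  (L1)  txn=BusRd  M[L1]=57
step 23: P1: load  L1  ⟶  ISSS  (L1)  txn=∅  M[L1]=57
step 24: P2: store L1 := 63  ⟶  IIMI  (L1)  txn=BusRdX  M[L1]=57
step 25: P1: load  L5  ⟶  SSII  (L5)  txn=BusRd+Flush  M[L5]=71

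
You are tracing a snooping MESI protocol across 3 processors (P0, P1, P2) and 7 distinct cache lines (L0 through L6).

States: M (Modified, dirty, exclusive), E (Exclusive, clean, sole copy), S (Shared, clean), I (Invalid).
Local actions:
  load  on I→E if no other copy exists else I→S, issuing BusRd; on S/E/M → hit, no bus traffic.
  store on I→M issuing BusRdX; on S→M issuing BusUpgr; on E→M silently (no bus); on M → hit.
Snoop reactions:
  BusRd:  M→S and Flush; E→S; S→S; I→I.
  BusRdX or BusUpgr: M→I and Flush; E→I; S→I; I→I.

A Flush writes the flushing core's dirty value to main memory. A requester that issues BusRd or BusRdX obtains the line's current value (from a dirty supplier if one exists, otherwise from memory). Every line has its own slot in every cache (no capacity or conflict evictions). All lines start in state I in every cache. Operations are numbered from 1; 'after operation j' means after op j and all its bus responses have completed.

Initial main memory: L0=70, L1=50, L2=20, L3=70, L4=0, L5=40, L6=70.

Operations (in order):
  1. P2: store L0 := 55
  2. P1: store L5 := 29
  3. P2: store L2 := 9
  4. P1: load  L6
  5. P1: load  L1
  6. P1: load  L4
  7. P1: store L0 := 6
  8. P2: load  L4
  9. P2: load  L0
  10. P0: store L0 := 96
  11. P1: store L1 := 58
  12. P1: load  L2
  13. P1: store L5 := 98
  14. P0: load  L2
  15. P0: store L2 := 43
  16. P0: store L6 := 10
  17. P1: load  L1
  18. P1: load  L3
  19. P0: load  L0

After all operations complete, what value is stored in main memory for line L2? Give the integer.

memory[L2] = 9

[1] P2: store L0 := 55 | P0:I, P1:I, P2:M(55) | bus: BusRdX
[2] P1: store L5 := 29 | P0:I, P1:M(29), P2:I | bus: BusRdX
[3] P2: store L2 := 9 | P0:I, P1:I, P2:M(9) | bus: BusRdX
[4] P1: load  L6 | P0:I, P1:E(70), P2:I | bus: BusRd
[5] P1: load  L1 | P0:I, P1:E(50), P2:I | bus: BusRd
[6] P1: load  L4 | P0:I, P1:E(0), P2:I | bus: BusRd
[7] P1: store L0 := 6 | P0:I, P1:M(6), P2:I | bus: BusRdX,Flush
[8] P2: load  L4 | P0:I, P1:S(0), P2:S(0) | bus: BusRd
[9] P2: load  L0 | P0:I, P1:S(6), P2:S(6) | bus: BusRd,Flush
[10] P0: store L0 := 96 | P0:M(96), P1:I, P2:I | bus: BusRdX
[11] P1: store L1 := 58 | P0:I, P1:M(58), P2:I | bus: none
[12] P1: load  L2 | P0:I, P1:S(9), P2:S(9) | bus: BusRd,Flush
[13] P1: store L5 := 98 | P0:I, P1:M(98), P2:I | bus: none
[14] P0: load  L2 | P0:S(9), P1:S(9), P2:S(9) | bus: BusRd
[15] P0: store L2 := 43 | P0:M(43), P1:I, P2:I | bus: BusUpgr
[16] P0: store L6 := 10 | P0:M(10), P1:I, P2:I | bus: BusRdX
[17] P1: load  L1 | P0:I, P1:M(58), P2:I | bus: none
[18] P1: load  L3 | P0:I, P1:E(70), P2:I | bus: BusRd
[19] P0: load  L0 | P0:M(96), P1:I, P2:I | bus: none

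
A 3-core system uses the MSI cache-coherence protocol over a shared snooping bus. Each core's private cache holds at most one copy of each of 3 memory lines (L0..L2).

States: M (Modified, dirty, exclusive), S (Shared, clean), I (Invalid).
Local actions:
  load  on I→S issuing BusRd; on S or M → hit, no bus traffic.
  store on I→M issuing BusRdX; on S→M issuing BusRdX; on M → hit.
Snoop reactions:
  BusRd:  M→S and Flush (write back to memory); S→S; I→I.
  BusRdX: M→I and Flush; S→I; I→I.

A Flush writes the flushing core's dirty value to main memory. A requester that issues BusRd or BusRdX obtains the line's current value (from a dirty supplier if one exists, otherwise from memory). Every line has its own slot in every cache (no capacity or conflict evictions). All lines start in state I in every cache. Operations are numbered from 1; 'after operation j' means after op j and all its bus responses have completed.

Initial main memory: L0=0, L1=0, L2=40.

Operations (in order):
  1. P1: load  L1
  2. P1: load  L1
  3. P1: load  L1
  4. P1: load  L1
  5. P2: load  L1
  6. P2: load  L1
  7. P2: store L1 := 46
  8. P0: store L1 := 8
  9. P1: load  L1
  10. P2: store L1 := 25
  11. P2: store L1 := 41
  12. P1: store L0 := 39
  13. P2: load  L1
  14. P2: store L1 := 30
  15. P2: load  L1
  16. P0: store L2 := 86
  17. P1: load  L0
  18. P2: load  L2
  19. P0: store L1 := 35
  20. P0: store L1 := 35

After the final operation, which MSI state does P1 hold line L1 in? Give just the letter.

state = I

1. P1: load  L1  bus=[BusRd]  L1: P0=I P1=S P2=I  mem[L1]=0
2. P1: load  L1  bus=[-]  L1: P0=I P1=S P2=I  mem[L1]=0
3. P1: load  L1  bus=[-]  L1: P0=I P1=S P2=I  mem[L1]=0
4. P1: load  L1  bus=[-]  L1: P0=I P1=S P2=I  mem[L1]=0
5. P2: load  L1  bus=[BusRd]  L1: P0=I P1=S P2=S  mem[L1]=0
6. P2: load  L1  bus=[-]  L1: P0=I P1=S P2=S  mem[L1]=0
7. P2: store L1 := 46  bus=[BusRdX]  L1: P0=I P1=I P2=M  mem[L1]=0
8. P0: store L1 := 8  bus=[BusRdX,Flush]  L1: P0=M P1=I P2=I  mem[L1]=46
9. P1: load  L1  bus=[BusRd,Flush]  L1: P0=S P1=S P2=I  mem[L1]=8
10. P2: store L1 := 25  bus=[BusRdX]  L1: P0=I P1=I P2=M  mem[L1]=8
11. P2: store L1 := 41  bus=[-]  L1: P0=I P1=I P2=M  mem[L1]=8
12. P1: store L0 := 39  bus=[BusRdX]  L0: P0=I P1=M P2=I  mem[L0]=0
13. P2: load  L1  bus=[-]  L1: P0=I P1=I P2=M  mem[L1]=8
14. P2: store L1 := 30  bus=[-]  L1: P0=I P1=I P2=M  mem[L1]=8
15. P2: load  L1  bus=[-]  L1: P0=I P1=I P2=M  mem[L1]=8
16. P0: store L2 := 86  bus=[BusRdX]  L2: P0=M P1=I P2=I  mem[L2]=40
17. P1: load  L0  bus=[-]  L0: P0=I P1=M P2=I  mem[L0]=0
18. P2: load  L2  bus=[BusRd,Flush]  L2: P0=S P1=I P2=S  mem[L2]=86
19. P0: store L1 := 35  bus=[BusRdX,Flush]  L1: P0=M P1=I P2=I  mem[L1]=30
20. P0: store L1 := 35  bus=[-]  L1: P0=M P1=I P2=I  mem[L1]=30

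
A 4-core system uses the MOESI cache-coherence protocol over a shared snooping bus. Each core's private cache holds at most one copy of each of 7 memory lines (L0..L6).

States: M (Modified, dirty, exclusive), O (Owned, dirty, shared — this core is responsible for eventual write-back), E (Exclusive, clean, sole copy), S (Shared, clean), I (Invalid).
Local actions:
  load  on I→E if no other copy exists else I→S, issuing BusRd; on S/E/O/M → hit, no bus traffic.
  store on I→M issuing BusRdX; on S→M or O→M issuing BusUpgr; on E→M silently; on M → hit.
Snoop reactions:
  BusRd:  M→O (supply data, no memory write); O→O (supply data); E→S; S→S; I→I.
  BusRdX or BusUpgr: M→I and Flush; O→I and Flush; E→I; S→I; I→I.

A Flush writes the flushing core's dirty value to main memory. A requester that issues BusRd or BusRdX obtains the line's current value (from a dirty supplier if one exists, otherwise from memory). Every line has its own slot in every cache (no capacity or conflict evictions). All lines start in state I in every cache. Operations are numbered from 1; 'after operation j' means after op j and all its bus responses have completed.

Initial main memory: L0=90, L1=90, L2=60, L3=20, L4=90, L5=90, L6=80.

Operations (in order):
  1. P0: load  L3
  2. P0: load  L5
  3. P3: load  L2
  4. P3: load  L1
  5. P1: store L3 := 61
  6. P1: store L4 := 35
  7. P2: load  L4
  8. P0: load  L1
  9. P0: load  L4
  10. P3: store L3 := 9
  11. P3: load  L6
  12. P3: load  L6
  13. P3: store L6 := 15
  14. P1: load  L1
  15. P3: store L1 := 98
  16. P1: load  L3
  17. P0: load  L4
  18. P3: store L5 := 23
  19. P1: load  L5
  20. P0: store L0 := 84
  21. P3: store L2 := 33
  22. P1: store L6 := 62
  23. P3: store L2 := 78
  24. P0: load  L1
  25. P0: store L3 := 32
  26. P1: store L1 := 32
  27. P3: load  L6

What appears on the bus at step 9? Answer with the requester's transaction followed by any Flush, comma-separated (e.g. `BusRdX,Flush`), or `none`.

  op1 P0: load  L3 → E/I/I/I on L3; bus BusRd; mem=20
  op2 P0: load  L5 → E/I/I/I on L5; bus BusRd; mem=90
  op3 P3: load  L2 → I/I/I/E on L2; bus BusRd; mem=60
  op4 P3: load  L1 → I/I/I/E on L1; bus BusRd; mem=90
  op5 P1: store L3 := 61 → I/M/I/I on L3; bus BusRdX; mem=20
  op6 P1: store L4 := 35 → I/M/I/I on L4; bus BusRdX; mem=90
  op7 P2: load  L4 → I/O/S/I on L4; bus BusRd; mem=90
  op8 P0: load  L1 → S/I/I/S on L1; bus BusRd; mem=90
  op9 P0: load  L4 → S/O/S/I on L4; bus BusRd; mem=90
  op10 P3: store L3 := 9 → I/I/I/M on L3; bus BusRdX Flush; mem=61
  op11 P3: load  L6 → I/I/I/E on L6; bus BusRd; mem=80
  op12 P3: load  L6 → I/I/I/E on L6; bus (none); mem=80
  op13 P3: store L6 := 15 → I/I/I/M on L6; bus (none); mem=80
  op14 P1: load  L1 → S/S/I/S on L1; bus BusRd; mem=90
  op15 P3: store L1 := 98 → I/I/I/M on L1; bus BusUpgr; mem=90
  op16 P1: load  L3 → I/S/I/O on L3; bus BusRd; mem=61
  op17 P0: load  L4 → S/O/S/I on L4; bus (none); mem=90
  op18 P3: store L5 := 23 → I/I/I/M on L5; bus BusRdX; mem=90
  op19 P1: load  L5 → I/S/I/O on L5; bus BusRd; mem=90
  op20 P0: store L0 := 84 → M/I/I/I on L0; bus BusRdX; mem=90
  op21 P3: store L2 := 33 → I/I/I/M on L2; bus (none); mem=60
  op22 P1: store L6 := 62 → I/M/I/I on L6; bus BusRdX Flush; mem=15
  op23 P3: store L2 := 78 → I/I/I/M on L2; bus (none); mem=60
  op24 P0: load  L1 → S/I/I/O on L1; bus BusRd; mem=90
  op25 P0: store L3 := 32 → M/I/I/I on L3; bus BusRdX Flush; mem=9
  op26 P1: store L1 := 32 → I/M/I/I on L1; bus BusRdX Flush; mem=98
  op27 P3: load  L6 → I/O/I/S on L6; bus BusRd; mem=15

bus = BusRd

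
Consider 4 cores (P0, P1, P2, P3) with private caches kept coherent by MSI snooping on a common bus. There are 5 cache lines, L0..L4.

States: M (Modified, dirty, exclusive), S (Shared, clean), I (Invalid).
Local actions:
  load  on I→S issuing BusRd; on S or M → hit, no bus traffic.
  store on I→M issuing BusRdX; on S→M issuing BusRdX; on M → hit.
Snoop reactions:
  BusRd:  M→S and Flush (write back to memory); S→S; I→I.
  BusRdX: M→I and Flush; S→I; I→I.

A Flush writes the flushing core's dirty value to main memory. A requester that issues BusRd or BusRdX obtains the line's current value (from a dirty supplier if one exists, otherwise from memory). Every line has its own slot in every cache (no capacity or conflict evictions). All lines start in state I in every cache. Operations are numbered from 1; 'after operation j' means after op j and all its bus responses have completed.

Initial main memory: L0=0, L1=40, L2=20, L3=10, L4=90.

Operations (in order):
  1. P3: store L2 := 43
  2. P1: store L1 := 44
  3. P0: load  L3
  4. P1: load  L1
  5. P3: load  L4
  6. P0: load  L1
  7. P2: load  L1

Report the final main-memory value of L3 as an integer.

  op1 P3: store L2 := 43 → I/I/I/M on L2; bus BusRdX; mem=20
  op2 P1: store L1 := 44 → I/M/I/I on L1; bus BusRdX; mem=40
  op3 P0: load  L3 → S/I/I/I on L3; bus BusRd; mem=10
  op4 P1: load  L1 → I/M/I/I on L1; bus (none); mem=40
  op5 P3: load  L4 → I/I/I/S on L4; bus BusRd; mem=90
  op6 P0: load  L1 → S/S/I/I on L1; bus BusRd Flush; mem=44
  op7 P2: load  L1 → S/S/S/I on L1; bus BusRd; mem=44

memory[L3] = 10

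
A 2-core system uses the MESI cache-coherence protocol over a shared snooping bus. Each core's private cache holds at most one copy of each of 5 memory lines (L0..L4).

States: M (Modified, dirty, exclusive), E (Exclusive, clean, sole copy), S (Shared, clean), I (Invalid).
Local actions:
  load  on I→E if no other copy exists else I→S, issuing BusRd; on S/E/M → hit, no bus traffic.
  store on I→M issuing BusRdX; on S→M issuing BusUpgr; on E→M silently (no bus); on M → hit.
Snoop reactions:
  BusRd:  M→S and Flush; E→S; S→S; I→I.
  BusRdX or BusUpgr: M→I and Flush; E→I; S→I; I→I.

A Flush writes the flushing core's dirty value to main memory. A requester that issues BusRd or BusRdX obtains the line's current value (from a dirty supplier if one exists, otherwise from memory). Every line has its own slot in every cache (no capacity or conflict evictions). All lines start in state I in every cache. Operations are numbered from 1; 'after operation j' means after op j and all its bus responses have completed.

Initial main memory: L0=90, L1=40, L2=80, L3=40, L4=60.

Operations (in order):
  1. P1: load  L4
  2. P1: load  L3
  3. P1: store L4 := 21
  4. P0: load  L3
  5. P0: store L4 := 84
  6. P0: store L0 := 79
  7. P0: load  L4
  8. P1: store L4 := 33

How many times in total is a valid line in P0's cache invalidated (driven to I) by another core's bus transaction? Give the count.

step 1: P1: load  L4  ⟶  IE  (L4)  txn=BusRd  M[L4]=60
step 2: P1: load  L3  ⟶  IE  (L3)  txn=BusRd  M[L3]=40
step 3: P1: store L4 := 21  ⟶  IM  (L4)  txn=∅  M[L4]=60
step 4: P0: load  L3  ⟶  SS  (L3)  txn=BusRd  M[L3]=40
step 5: P0: store L4 := 84  ⟶  MI  (L4)  txn=BusRdX+Flush  M[L4]=21
step 6: P0: store L0 := 79  ⟶  MI  (L0)  txn=BusRdX  M[L0]=90
step 7: P0: load  L4  ⟶  MI  (L4)  txn=∅  M[L4]=21
step 8: P1: store L4 := 33  ⟶  IM  (L4)  txn=BusRdX+Flush  M[L4]=84

invalidations = 1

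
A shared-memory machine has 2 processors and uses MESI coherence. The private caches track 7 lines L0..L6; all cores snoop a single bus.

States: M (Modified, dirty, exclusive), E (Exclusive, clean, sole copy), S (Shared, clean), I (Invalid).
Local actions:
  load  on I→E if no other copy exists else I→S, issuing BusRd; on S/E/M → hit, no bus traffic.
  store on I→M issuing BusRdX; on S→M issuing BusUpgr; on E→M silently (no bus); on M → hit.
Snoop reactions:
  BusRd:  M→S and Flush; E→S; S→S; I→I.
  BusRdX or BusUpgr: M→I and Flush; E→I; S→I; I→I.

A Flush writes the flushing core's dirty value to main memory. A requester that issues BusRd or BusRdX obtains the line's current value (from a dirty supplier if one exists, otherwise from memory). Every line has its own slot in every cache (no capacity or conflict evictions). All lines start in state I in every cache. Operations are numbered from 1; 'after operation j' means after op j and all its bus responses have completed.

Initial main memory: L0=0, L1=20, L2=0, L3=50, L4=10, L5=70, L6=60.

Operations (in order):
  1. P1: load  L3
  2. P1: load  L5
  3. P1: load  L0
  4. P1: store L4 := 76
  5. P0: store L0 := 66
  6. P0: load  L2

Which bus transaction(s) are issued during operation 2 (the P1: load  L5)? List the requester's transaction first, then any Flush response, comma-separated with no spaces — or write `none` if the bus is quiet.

bus = BusRd

  op1 P1: load  L3 → I/E on L3; bus BusRd; mem=50
  op2 P1: load  L5 → I/E on L5; bus BusRd; mem=70
  op3 P1: load  L0 → I/E on L0; bus BusRd; mem=0
  op4 P1: store L4 := 76 → I/M on L4; bus BusRdX; mem=10
  op5 P0: store L0 := 66 → M/I on L0; bus BusRdX; mem=0
  op6 P0: load  L2 → E/I on L2; bus BusRd; mem=0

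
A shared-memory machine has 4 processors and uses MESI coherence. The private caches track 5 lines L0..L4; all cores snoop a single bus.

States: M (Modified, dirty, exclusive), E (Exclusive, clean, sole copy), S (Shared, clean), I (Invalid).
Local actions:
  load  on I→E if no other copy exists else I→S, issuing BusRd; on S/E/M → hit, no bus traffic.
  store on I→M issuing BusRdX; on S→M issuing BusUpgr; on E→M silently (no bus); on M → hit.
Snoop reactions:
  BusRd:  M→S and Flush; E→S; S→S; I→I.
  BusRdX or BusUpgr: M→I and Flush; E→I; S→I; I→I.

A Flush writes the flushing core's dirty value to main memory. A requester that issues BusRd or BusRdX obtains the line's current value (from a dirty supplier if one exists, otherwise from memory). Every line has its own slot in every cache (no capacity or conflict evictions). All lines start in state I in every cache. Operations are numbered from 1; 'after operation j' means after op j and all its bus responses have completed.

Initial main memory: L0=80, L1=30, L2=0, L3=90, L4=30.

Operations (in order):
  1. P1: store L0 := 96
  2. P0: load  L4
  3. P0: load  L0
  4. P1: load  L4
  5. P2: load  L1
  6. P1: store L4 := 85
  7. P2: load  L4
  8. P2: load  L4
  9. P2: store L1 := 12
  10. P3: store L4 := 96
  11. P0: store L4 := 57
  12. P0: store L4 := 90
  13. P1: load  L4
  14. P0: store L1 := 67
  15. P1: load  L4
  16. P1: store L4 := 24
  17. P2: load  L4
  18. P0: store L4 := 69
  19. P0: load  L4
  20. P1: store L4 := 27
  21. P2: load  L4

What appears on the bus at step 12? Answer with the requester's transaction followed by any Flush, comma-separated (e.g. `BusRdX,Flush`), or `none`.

bus = none

1. P1: store L0 := 96  bus=[BusRdX]  L0: P0=I P1=M P2=I P3=I  mem[L0]=80
2. P0: load  L4  bus=[BusRd]  L4: P0=E P1=I P2=I P3=I  mem[L4]=30
3. P0: load  L0  bus=[BusRd,Flush]  L0: P0=S P1=S P2=I P3=I  mem[L0]=96
4. P1: load  L4  bus=[BusRd]  L4: P0=S P1=S P2=I P3=I  mem[L4]=30
5. P2: load  L1  bus=[BusRd]  L1: P0=I P1=I P2=E P3=I  mem[L1]=30
6. P1: store L4 := 85  bus=[BusUpgr]  L4: P0=I P1=M P2=I P3=I  mem[L4]=30
7. P2: load  L4  bus=[BusRd,Flush]  L4: P0=I P1=S P2=S P3=I  mem[L4]=85
8. P2: load  L4  bus=[-]  L4: P0=I P1=S P2=S P3=I  mem[L4]=85
9. P2: store L1 := 12  bus=[-]  L1: P0=I P1=I P2=M P3=I  mem[L1]=30
10. P3: store L4 := 96  bus=[BusRdX]  L4: P0=I P1=I P2=I P3=M  mem[L4]=85
11. P0: store L4 := 57  bus=[BusRdX,Flush]  L4: P0=M P1=I P2=I P3=I  mem[L4]=96
12. P0: store L4 := 90  bus=[-]  L4: P0=M P1=I P2=I P3=I  mem[L4]=96
13. P1: load  L4  bus=[BusRd,Flush]  L4: P0=S P1=S P2=I P3=I  mem[L4]=90
14. P0: store L1 := 67  bus=[BusRdX,Flush]  L1: P0=M P1=I P2=I P3=I  mem[L1]=12
15. P1: load  L4  bus=[-]  L4: P0=S P1=S P2=I P3=I  mem[L4]=90
16. P1: store L4 := 24  bus=[BusUpgr]  L4: P0=I P1=M P2=I P3=I  mem[L4]=90
17. P2: load  L4  bus=[BusRd,Flush]  L4: P0=I P1=S P2=S P3=I  mem[L4]=24
18. P0: store L4 := 69  bus=[BusRdX]  L4: P0=M P1=I P2=I P3=I  mem[L4]=24
19. P0: load  L4  bus=[-]  L4: P0=M P1=I P2=I P3=I  mem[L4]=24
20. P1: store L4 := 27  bus=[BusRdX,Flush]  L4: P0=I P1=M P2=I P3=I  mem[L4]=69
21. P2: load  L4  bus=[BusRd,Flush]  L4: P0=I P1=S P2=S P3=I  mem[L4]=27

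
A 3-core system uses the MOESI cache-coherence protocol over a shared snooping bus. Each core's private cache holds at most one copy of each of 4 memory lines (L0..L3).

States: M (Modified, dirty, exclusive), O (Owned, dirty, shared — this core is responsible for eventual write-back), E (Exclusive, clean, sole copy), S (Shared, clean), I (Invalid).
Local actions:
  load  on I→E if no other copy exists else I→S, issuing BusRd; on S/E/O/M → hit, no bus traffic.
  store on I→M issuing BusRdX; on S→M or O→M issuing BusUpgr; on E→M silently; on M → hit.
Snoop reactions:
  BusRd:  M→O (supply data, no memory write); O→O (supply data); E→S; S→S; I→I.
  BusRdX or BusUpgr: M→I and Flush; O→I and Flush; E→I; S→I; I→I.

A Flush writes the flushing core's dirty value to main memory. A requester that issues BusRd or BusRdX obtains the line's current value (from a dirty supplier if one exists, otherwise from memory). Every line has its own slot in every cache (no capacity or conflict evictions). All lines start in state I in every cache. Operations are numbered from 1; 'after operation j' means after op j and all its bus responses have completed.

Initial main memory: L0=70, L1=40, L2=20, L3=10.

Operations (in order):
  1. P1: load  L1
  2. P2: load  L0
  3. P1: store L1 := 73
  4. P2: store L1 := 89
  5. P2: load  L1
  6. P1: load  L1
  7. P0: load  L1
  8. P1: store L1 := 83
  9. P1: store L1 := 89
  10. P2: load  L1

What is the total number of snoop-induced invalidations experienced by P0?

step 1: P1: load  L1  ⟶  IEI  (L1)  txn=BusRd  M[L1]=40
step 2: P2: load  L0  ⟶  IIE  (L0)  txn=BusRd  M[L0]=70
step 3: P1: store L1 := 73  ⟶  IMI  (L1)  txn=∅  M[L1]=40
step 4: P2: store L1 := 89  ⟶  IIM  (L1)  txn=BusRdX+Flush  M[L1]=73
step 5: P2: load  L1  ⟶  IIM  (L1)  txn=∅  M[L1]=73
step 6: P1: load  L1  ⟶  ISO  (L1)  txn=BusRd  M[L1]=73
step 7: P0: load  L1  ⟶  SSO  (L1)  txn=BusRd  M[L1]=73
step 8: P1: store L1 := 83  ⟶  IMI  (L1)  txn=BusUpgr+Flush  M[L1]=89
step 9: P1: store L1 := 89  ⟶  IMI  (L1)  txn=∅  M[L1]=89
step 10: P2: load  L1  ⟶  IOS  (L1)  txn=BusRd  M[L1]=89

invalidations = 1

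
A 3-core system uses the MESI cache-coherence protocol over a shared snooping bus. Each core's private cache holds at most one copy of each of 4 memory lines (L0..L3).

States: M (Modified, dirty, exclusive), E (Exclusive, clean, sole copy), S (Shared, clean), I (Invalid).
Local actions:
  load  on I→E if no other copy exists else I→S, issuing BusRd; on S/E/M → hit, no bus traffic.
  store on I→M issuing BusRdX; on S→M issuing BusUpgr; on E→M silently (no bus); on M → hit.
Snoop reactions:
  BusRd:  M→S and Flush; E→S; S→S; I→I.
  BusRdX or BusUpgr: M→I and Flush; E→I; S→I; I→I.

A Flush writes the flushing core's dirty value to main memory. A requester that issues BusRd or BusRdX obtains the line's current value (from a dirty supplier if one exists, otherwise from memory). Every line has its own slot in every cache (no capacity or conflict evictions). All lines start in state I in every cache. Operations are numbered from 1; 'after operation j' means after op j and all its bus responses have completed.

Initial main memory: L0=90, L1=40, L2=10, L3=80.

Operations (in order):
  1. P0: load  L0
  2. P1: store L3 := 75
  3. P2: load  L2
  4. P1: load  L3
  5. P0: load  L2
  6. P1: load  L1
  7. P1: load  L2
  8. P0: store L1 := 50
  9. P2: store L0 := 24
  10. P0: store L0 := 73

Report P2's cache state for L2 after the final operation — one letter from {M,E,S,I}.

state = S

[1] P0: load  L0 | P0:E(90), P1:I, P2:I | bus: BusRd
[2] P1: store L3 := 75 | P0:I, P1:M(75), P2:I | bus: BusRdX
[3] P2: load  L2 | P0:I, P1:I, P2:E(10) | bus: BusRd
[4] P1: load  L3 | P0:I, P1:M(75), P2:I | bus: none
[5] P0: load  L2 | P0:S(10), P1:I, P2:S(10) | bus: BusRd
[6] P1: load  L1 | P0:I, P1:E(40), P2:I | bus: BusRd
[7] P1: load  L2 | P0:S(10), P1:S(10), P2:S(10) | bus: BusRd
[8] P0: store L1 := 50 | P0:M(50), P1:I, P2:I | bus: BusRdX
[9] P2: store L0 := 24 | P0:I, P1:I, P2:M(24) | bus: BusRdX
[10] P0: store L0 := 73 | P0:M(73), P1:I, P2:I | bus: BusRdX,Flush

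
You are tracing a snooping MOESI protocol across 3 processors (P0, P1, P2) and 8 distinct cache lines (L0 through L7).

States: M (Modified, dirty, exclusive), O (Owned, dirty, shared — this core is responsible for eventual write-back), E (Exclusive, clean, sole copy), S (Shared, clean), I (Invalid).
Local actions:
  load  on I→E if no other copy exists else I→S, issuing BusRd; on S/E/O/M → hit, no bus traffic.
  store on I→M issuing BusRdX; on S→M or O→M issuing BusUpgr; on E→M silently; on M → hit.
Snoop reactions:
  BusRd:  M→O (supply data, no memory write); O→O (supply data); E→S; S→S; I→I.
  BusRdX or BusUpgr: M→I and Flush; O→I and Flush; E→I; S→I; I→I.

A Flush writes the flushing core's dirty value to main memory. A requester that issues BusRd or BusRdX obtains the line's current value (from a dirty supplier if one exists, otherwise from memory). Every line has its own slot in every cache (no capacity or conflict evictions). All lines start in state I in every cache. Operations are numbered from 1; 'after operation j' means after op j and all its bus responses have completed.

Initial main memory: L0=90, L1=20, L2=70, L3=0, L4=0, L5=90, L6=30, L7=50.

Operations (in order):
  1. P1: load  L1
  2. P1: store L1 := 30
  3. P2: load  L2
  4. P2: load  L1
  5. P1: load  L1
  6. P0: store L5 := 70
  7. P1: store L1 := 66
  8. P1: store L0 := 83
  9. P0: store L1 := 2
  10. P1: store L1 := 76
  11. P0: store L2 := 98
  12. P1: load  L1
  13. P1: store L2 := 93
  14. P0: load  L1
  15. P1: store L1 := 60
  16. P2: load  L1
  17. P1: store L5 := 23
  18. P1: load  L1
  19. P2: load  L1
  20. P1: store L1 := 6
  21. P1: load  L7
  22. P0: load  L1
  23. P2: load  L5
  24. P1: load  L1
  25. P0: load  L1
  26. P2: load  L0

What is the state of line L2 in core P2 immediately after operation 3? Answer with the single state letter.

1. P1: load  L1  bus=[BusRd]  L1: P0=I P1=E P2=I  mem[L1]=20
2. P1: store L1 := 30  bus=[-]  L1: P0=I P1=M P2=I  mem[L1]=20
3. P2: load  L2  bus=[BusRd]  L2: P0=I P1=I P2=E  mem[L2]=70
4. P2: load  L1  bus=[BusRd]  L1: P0=I P1=O P2=S  mem[L1]=20
5. P1: load  L1  bus=[-]  L1: P0=I P1=O P2=S  mem[L1]=20
6. P0: store L5 := 70  bus=[BusRdX]  L5: P0=M P1=I P2=I  mem[L5]=90
7. P1: store L1 := 66  bus=[BusUpgr]  L1: P0=I P1=M P2=I  mem[L1]=20
8. P1: store L0 := 83  bus=[BusRdX]  L0: P0=I P1=M P2=I  mem[L0]=90
9. P0: store L1 := 2  bus=[BusRdX,Flush]  L1: P0=M P1=I P2=I  mem[L1]=66
10. P1: store L1 := 76  bus=[BusRdX,Flush]  L1: P0=I P1=M P2=I  mem[L1]=2
11. P0: store L2 := 98  bus=[BusRdX]  L2: P0=M P1=I P2=I  mem[L2]=70
12. P1: load  L1  bus=[-]  L1: P0=I P1=M P2=I  mem[L1]=2
13. P1: store L2 := 93  bus=[BusRdX,Flush]  L2: P0=I P1=M P2=I  mem[L2]=98
14. P0: load  L1  bus=[BusRd]  L1: P0=S P1=O P2=I  mem[L1]=2
15. P1: store L1 := 60  bus=[BusUpgr]  L1: P0=I P1=M P2=I  mem[L1]=2
16. P2: load  L1  bus=[BusRd]  L1: P0=I P1=O P2=S  mem[L1]=2
17. P1: store L5 := 23  bus=[BusRdX,Flush]  L5: P0=I P1=M P2=I  mem[L5]=70
18. P1: load  L1  bus=[-]  L1: P0=I P1=O P2=S  mem[L1]=2
19. P2: load  L1  bus=[-]  L1: P0=I P1=O P2=S  mem[L1]=2
20. P1: store L1 := 6  bus=[BusUpgr]  L1: P0=I P1=M P2=I  mem[L1]=2
21. P1: load  L7  bus=[BusRd]  L7: P0=I P1=E P2=I  mem[L7]=50
22. P0: load  L1  bus=[BusRd]  L1: P0=S P1=O P2=I  mem[L1]=2
23. P2: load  L5  bus=[BusRd]  L5: P0=I P1=O P2=S  mem[L5]=70
24. P1: load  L1  bus=[-]  L1: P0=S P1=O P2=I  mem[L1]=2
25. P0: load  L1  bus=[-]  L1: P0=S P1=O P2=I  mem[L1]=2
26. P2: load  L0  bus=[BusRd]  L0: P0=I P1=O P2=S  mem[L0]=90

state = E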